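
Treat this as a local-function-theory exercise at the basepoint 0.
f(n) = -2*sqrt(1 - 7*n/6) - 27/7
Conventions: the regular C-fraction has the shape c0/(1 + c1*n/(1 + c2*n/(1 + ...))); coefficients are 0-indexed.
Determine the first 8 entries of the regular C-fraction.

The regular C-fraction coefficients are [-41/7, 49/246, -161/328, -287/1656, -679/1656, -161/776, -875/2328, -679/3000].

Taylor coefficients (expand at 0): a_0 = -41/7, a_1 = 7/6, a_2 = 49/144, a_3 = 343/1728, a_4 = 12005/82944, a_5 = 117649/995328, a_6 = 823543/7962624, a_7 = 9058973/95551488.
c0 = a_0 = -41/7. Peel one level at a time: if S = 1 + c*n/S' with S'(0) = 1, then c is the n-coefficient of S and S' = c*n/(S - 1).
S_1 = c0/f = 1 + (49/246)*n + (7889/80688)*n^2 + ...; c1 = 49/246.
S_2 = c1*n/(S_1 - 1) = 1 + (-161/328)*n + (-49/576)*n^2 + ...; c2 = -161/328.
S_3 = c2*n/(S_2 - 1) = 1 + (-287/1656)*n + (-194873/2742336)*n^2 + ...; c3 = -287/1656.
S_4 = c3*n/(S_3 - 1) = 1 + (-679/1656)*n + (-49/576)*n^2 + ...; c4 = -679/1656.
S_5 = c4*n/(S_4 - 1) = 1 + (-161/776)*n + (-140875/1806528)*n^2 + ...; c5 = -161/776.
S_6 = c5*n/(S_5 - 1) = 1 + (-875/2328)*n + (-49/576)*n^2 + ...; c6 = -875/2328.
S_7 = c6*n/(S_6 - 1) = 1 + (-679/3000)*n + ...; c7 = -679/3000.


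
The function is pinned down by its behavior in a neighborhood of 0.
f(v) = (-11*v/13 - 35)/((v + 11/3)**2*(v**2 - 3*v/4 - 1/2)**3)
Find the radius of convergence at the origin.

Denominator factor (v**2 - 3*v/4 - 1/2)^3: discriminant 41/16, real irrational roots 3/8 + (1/8)*sqrt(41) and 3/8 - (1/8)*sqrt(41); poles of order 3, moduli 3/8 + (1/8)*sqrt(41) and -3/8 + (1/8)*sqrt(41).
Denominator factor (v + 11/3)^2: pole of order 2 at -11/3, modulus 11/3.
The radius of convergence is the smallest modulus among the singular points: -3/8 + (1/8)*sqrt(41).

The radius of convergence is -3/8 + (1/8)*sqrt(41).


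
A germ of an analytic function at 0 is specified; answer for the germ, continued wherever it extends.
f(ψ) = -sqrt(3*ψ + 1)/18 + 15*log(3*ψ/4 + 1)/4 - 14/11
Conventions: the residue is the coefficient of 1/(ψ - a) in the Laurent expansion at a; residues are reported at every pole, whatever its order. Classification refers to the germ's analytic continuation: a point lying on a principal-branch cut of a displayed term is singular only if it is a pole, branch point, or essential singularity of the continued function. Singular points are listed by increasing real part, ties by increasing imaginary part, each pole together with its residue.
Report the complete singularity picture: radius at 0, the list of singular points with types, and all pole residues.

Radius of convergence at 0: 1/3.
At -4/3: a logarithmic branch point.
At -1/3: an algebraic (square-root) branch point.

Branch term (-1/18)*sqrt(1 - ψ/(-1/3)): its argument vanishes at ψ = -1/3, a square-root branch point, modulus 1/3.
Branch term (15/4)*log(1 - ψ/(-4/3)): its argument vanishes at ψ = -4/3, a logarithmic branch point, modulus 4/3.
The radius of convergence is the smallest modulus among the singular points: 1/3.
List the singular points by increasing real part (a conjugate pair: the negative imaginary part first).


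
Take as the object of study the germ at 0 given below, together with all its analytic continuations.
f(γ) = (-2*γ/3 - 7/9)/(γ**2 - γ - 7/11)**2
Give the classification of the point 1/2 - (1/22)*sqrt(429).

The point is a pole of order 2.

The denominator factor γ**2 - γ - 7/11 vanishes at 1/2 - (1/22)*sqrt(429) and appears to the power 2; the numerator there equals -10/9 + (1/33)*sqrt(429), nonzero, and no other factor vanishes.
Hence a pole whose order is the multiplicity, 2.


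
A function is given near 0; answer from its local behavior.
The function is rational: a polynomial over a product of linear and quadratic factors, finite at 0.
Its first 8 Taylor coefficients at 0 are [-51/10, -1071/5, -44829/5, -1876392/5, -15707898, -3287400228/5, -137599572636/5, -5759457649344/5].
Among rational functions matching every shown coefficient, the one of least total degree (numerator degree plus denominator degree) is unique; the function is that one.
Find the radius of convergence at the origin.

The radius of convergence is 7/2 - (1/6)*sqrt(435).

No rational of total degree below 2 reproduces all 8 coefficients; solving the [0/2] Pade equations on them gives f(n) = -17/(20*(n**2 - 7*n + 1/6)), whose expansion matches every shown term.
Denominator factor (n**2 - 7*n + 1/6): discriminant 145/3, real irrational roots 7/2 + (1/6)*sqrt(435) and 7/2 - (1/6)*sqrt(435); poles of order 1, moduli 7/2 + (1/6)*sqrt(435) and 7/2 - (1/6)*sqrt(435).
The radius of convergence is the smallest modulus among the singular points: 7/2 - (1/6)*sqrt(435).


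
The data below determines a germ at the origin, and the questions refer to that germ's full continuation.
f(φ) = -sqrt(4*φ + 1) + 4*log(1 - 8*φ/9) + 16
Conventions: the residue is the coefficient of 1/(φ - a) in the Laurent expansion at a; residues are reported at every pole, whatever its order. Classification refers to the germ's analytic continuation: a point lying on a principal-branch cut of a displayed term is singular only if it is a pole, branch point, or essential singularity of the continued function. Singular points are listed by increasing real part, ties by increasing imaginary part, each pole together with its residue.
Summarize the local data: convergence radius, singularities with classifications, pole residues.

Radius of convergence at 0: 1/4.
At -1/4: an algebraic (square-root) branch point.
At 9/8: a logarithmic branch point.

Branch term (-1)*sqrt(1 - φ/(-1/4)): its argument vanishes at φ = -1/4, a square-root branch point, modulus 1/4.
Branch term (4)*log(1 - φ/(9/8)): its argument vanishes at φ = 9/8, a logarithmic branch point, modulus 9/8.
The radius of convergence is the smallest modulus among the singular points: 1/4.
List the singular points by increasing real part (a conjugate pair: the negative imaginary part first).


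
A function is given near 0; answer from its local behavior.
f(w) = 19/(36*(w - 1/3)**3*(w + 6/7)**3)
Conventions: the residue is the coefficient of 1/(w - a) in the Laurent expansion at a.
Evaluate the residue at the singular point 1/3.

The residue is 25865973/19531250.

At the order-3 pole 1/3 set g(w) = (w - (1/3))^3*f(w) = 19/(36*(w + 6/7)**3).
Order-3 pole: residue = g''(a)/2; g''(1/3) = 25865973/9765625, so the residue is 25865973/19531250.


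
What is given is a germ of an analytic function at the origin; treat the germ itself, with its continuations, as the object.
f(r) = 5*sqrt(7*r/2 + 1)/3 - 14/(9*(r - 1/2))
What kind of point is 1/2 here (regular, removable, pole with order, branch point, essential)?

The point is a pole of order 1.

The denominator factor r - 1/2 vanishes at 1/2 and appears to the power 1; the numerator there equals -14/9, nonzero, and no other factor vanishes.
The branch terms are analytic at this point.
Hence a pole whose order is the multiplicity, 1.


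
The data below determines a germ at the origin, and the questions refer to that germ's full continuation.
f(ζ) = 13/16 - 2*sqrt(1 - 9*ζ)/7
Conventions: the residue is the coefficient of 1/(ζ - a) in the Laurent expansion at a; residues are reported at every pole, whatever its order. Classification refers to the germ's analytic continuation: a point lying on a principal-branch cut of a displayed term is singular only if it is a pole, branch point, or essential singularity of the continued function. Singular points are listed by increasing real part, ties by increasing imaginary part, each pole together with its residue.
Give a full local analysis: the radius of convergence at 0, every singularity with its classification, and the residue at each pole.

Radius of convergence at 0: 1/9.
At 1/9: an algebraic (square-root) branch point.

Branch term (-2/7)*sqrt(1 - ζ/(1/9)): its argument vanishes at ζ = 1/9, a square-root branch point, modulus 1/9.
The radius of convergence is the smallest modulus among the singular points: 1/9.


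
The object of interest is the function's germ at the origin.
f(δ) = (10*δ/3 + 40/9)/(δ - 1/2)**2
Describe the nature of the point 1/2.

The denominator factor δ - 1/2 vanishes at 1/2 and appears to the power 2; the numerator there equals 55/9, nonzero, and no other factor vanishes.
Hence a pole whose order is the multiplicity, 2.

The point is a pole of order 2.


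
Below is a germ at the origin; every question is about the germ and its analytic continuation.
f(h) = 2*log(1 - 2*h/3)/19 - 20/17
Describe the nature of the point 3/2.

The point is a logarithmic branch point.

The term (2/19)*log(1 - h/(3/2)) has argument 1 - 3/2/(3/2) = 0 at 3/2: a logarithmic (infinitely-sheeted) branch point; the remaining terms are analytic or single-valued there.


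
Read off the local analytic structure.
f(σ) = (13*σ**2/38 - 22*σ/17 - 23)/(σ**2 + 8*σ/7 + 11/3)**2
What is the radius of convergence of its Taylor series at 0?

The radius of convergence is (1/3)*sqrt(33).

Denominator factor (σ**2 + 8*σ/7 + 11/3)^2: discriminant -1964/147, complex-conjugate roots (-4/7) + ((1/21)*sqrt(1473))*i and (-4/7) - ((1/21)*sqrt(1473))*i; poles of order 2, moduli (1/3)*sqrt(33) and (1/3)*sqrt(33).
The radius of convergence is the smallest modulus among the singular points: (1/3)*sqrt(33).


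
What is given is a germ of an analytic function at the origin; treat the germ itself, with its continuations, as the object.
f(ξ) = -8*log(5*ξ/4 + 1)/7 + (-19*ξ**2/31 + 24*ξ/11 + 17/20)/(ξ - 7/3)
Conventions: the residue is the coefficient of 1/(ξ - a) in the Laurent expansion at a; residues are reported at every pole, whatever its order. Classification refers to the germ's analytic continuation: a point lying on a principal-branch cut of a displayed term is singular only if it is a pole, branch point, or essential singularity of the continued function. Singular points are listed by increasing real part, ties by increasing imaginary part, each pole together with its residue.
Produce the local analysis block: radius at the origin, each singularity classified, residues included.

Radius of convergence at 0: 4/5.
At -4/5: a logarithmic branch point.
At 7/3: a pole of order 1; residue 159833/61380.

Denominator factor (ξ - 7/3): pole of order 1 at 7/3, modulus 7/3.
Branch term (-8/7)*log(1 - ξ/(-4/5)): its argument vanishes at ξ = -4/5, a logarithmic branch point, modulus 4/5.
The radius of convergence is the smallest modulus among the singular points: 4/5.
The branch term is analytic at 7/3 and contributes nothing to the residue; only the rational part matters.
At the order-1 pole 7/3 set g(ξ) = (ξ - (7/3))*(rational part) = -19*ξ**2/31 + 24*ξ/11 + 17/20.
Simple pole: residue = g(a) at a = 7/3, which is 159833/61380.
List the singular points by increasing real part (a conjugate pair: the negative imaginary part first).


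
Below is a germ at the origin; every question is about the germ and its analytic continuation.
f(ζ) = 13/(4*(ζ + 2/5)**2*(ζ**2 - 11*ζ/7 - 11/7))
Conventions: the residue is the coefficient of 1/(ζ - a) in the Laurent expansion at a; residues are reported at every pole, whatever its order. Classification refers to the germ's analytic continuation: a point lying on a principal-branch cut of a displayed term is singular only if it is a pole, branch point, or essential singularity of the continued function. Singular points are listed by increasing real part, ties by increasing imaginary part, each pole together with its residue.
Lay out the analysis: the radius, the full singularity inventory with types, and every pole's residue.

Radius of convergence at 0: 2/5.
At 11/14 - (1/14)*sqrt(429): a pole of order 1; residue -944125/150152 - (1541225/4955016)*sqrt(429).
At -2/5: a pole of order 2; residue 944125/75076.
At 11/14 + (1/14)*sqrt(429): a pole of order 1; residue -944125/150152 + (1541225/4955016)*sqrt(429).

Denominator factor (ζ**2 - 11*ζ/7 - 11/7): discriminant 429/49, real irrational roots 11/14 + (1/14)*sqrt(429) and 11/14 - (1/14)*sqrt(429); poles of order 1, moduli 11/14 + (1/14)*sqrt(429) and -11/14 + (1/14)*sqrt(429).
Denominator factor (ζ + 2/5)^2: pole of order 2 at -2/5, modulus 2/5.
The radius of convergence is the smallest modulus among the singular points: 2/5.
The factor ζ**2 - 11*ζ/7 - 11/7 splits as (ζ - a)(ζ - a') with a = 11/14 - (1/14)*sqrt(429), a' = 11/14 + (1/14)*sqrt(429). At the order-1 pole a set g(ζ) = (ζ - a)*f(ζ) = [13/(4*(ζ + 2/5)**2)] / (ζ - a').
Simple pole: residue = g(a) at a = 11/14 - (1/14)*sqrt(429), which is -944125/150152 - (1541225/4955016)*sqrt(429).
At the order-2 pole -2/5 set g(ζ) = (ζ - (-2/5))^2*f(ζ) = 13/(4*(ζ**2 - 11*ζ/7 - 11/7)).
Order-2 pole: residue = g'(a); g'(-2/5) = 944125/75076, so the residue is 944125/75076.
The factor ζ**2 - 11*ζ/7 - 11/7 splits as (ζ - a)(ζ - a') with a = 11/14 + (1/14)*sqrt(429), a' = 11/14 - (1/14)*sqrt(429). At the order-1 pole a set g(ζ) = (ζ - a)*f(ζ) = [13/(4*(ζ + 2/5)**2)] / (ζ - a').
Simple pole: residue = g(a) at a = 11/14 + (1/14)*sqrt(429), which is -944125/150152 + (1541225/4955016)*sqrt(429).
List the singular points by increasing real part (a conjugate pair: the negative imaginary part first).


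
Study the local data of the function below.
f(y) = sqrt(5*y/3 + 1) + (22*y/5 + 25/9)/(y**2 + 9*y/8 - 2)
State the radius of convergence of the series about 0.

The radius of convergence is 3/5.

Denominator factor (y**2 + 9*y/8 - 2): discriminant 593/64, real irrational roots -9/16 + (1/16)*sqrt(593) and -9/16 - (1/16)*sqrt(593); poles of order 1, moduli -9/16 + (1/16)*sqrt(593) and 9/16 + (1/16)*sqrt(593).
Branch term (1)*sqrt(1 - y/(-3/5)): its argument vanishes at y = -3/5, a square-root branch point, modulus 3/5.
The radius of convergence is the smallest modulus among the singular points: 3/5.


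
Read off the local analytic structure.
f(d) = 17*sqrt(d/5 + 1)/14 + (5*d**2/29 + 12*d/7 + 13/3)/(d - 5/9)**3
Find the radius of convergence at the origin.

Denominator factor (d - 5/9)^3: pole of order 3 at 5/9, modulus 5/9.
Branch term (17/14)*sqrt(1 - d/(-5)): its argument vanishes at d = -5, a square-root branch point, modulus 5.
The radius of convergence is the smallest modulus among the singular points: 5/9.

The radius of convergence is 5/9.


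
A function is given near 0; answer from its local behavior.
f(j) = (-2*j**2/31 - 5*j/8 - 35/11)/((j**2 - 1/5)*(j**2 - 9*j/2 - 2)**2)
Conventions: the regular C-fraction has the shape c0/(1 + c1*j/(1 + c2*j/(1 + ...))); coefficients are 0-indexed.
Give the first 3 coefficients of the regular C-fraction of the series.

Taylor coefficients (expand at 0): a_0 = 175/44, a_1 = -6025/352, a_2 = 882055/10912.
c0 = a_0 = 175/44. Peel one level at a time: if S = 1 + c*j/S' with S'(0) = 1, then c is the j-coefficient of S and S' = c*j/(S - 1).
S_1 = c0/f = 1 + (241/56)*j + (-876461/486080)*j^2 + ...; c1 = 241/56.
S_2 = c1*j/(S_1 - 1) = 1 + (876461/2091880)*j + ...; c2 = 876461/2091880.

The regular C-fraction coefficients are [175/44, 241/56, 876461/2091880].


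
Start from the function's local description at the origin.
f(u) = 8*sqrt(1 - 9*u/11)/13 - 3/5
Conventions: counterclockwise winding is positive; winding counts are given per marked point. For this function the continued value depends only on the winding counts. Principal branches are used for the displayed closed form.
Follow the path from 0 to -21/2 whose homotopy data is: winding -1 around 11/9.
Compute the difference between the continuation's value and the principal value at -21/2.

Continued minus principal equals -(8/143)*sqrt(4642).

The rational part is single-valued and drops out of the difference; each branch term changes only by its own monodromy.
(8/13)*sqrt(1 - u/(11/9)): winding -1 is odd, the square root flips sign, contributing -2*(8/13)*sqrt(1 - (-21/2)/(11/9)) = -2*(8/13)*sqrt(211/22) = -(8/143)*sqrt(4642).
Summing the contributions at u = -21/2 gives -(8/143)*sqrt(4642).


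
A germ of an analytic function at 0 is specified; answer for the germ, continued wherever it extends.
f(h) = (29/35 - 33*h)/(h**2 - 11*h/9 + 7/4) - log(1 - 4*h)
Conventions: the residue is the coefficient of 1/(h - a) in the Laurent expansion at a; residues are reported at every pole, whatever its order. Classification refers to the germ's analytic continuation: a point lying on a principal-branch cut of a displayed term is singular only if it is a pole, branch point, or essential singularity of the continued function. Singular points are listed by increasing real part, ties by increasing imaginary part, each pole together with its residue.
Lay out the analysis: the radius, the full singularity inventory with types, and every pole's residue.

Denominator factor (h**2 - 11*h/9 + 7/4): discriminant -446/81, complex-conjugate roots (11/18) + ((1/18)*sqrt(446))*i and (11/18) - ((1/18)*sqrt(446))*i; poles of order 1, moduli (1/2)*sqrt(7) and (1/2)*sqrt(7).
Branch term (-1)*log(1 - h/(1/4)): its argument vanishes at h = 1/4, a logarithmic branch point, modulus 1/4.
The radius of convergence is the smallest modulus among the singular points: 1/4.
The branch term is analytic at (11/18) - ((1/18)*sqrt(446))*i and contributes nothing to the residue; only the rational part matters.
The factor h**2 - 11*h/9 + 7/4 splits as (h - a)(h - a') with a = (11/18) - ((1/18)*sqrt(446))*i, a' = (11/18) + ((1/18)*sqrt(446))*i. At the order-1 pole a set g(h) = (h - a)*(rational part) = [29/35 - 33*h] / (h - a').
Simple pole: residue = g(a) at a = (11/18) - ((1/18)*sqrt(446))*i, which is (-33/2) - ((12183/31220)*sqrt(446))*i.
The branch term is analytic at (11/18) + ((1/18)*sqrt(446))*i and contributes nothing to the residue; only the rational part matters.
The factor h**2 - 11*h/9 + 7/4 splits as (h - a)(h - a') with a = (11/18) + ((1/18)*sqrt(446))*i, a' = (11/18) - ((1/18)*sqrt(446))*i. At the order-1 pole a set g(h) = (h - a)*(rational part) = [29/35 - 33*h] / (h - a').
Simple pole: residue = g(a) at a = (11/18) + ((1/18)*sqrt(446))*i, which is (-33/2) + ((12183/31220)*sqrt(446))*i.
List the singular points by increasing real part (a conjugate pair: the negative imaginary part first).

Radius of convergence at 0: 1/4.
At 1/4: a logarithmic branch point.
At (11/18) - ((1/18)*sqrt(446))*i: a pole of order 1; residue (-33/2) - ((12183/31220)*sqrt(446))*i.
At (11/18) + ((1/18)*sqrt(446))*i: a pole of order 1; residue (-33/2) + ((12183/31220)*sqrt(446))*i.


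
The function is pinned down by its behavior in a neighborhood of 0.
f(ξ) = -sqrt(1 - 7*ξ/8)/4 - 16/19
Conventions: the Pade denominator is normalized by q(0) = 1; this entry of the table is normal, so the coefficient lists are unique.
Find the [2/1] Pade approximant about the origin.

The Pade approximant has numerator coefficients [-83/76, 357/608, -49/2048]; denominator coefficients [1, -7/16].

Taylor coefficients needed (expand at 0): a_0 = -83/76, a_1 = 7/64, a_2 = 49/2048, a_3 = 343/32768.
Write the denominator as Q(ξ) = 1 + q1*ξ. Requiring Q*f - P = O(ξ^4) with deg P <= 2 kills the coefficients of ξ^3..ξ^3 in Q*f:
  ξ^3: a_3 + q1*a_2 = 0, i.e. 343/32768 + (49/2048)*q1 = 0.
Solving this linear system: q1 = -7/16.
The numerator is Q*f truncated at degree 2: P0 = a_0 = -83/76; P1 = a_1 + q1*a_0 = 357/608; P2 = a_2 + q1*a_1 = -49/2048.


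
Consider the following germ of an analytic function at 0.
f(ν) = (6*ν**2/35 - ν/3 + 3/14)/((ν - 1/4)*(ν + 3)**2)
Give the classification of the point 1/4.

The point is a pole of order 1.

The denominator factor ν - 1/4 vanishes at 1/4 and appears to the power 1; the numerator there equals 17/120, nonzero, and no other factor vanishes.
Hence a pole whose order is the multiplicity, 1.


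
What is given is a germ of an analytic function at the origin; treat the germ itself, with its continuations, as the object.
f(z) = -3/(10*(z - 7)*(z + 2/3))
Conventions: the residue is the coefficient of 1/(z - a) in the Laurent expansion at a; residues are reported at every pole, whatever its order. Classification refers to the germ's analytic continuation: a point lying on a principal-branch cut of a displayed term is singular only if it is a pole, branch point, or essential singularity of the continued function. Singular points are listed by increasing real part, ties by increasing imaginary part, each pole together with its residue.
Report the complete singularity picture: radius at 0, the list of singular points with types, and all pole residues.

Radius of convergence at 0: 2/3.
At -2/3: a pole of order 1; residue 9/230.
At 7: a pole of order 1; residue -9/230.

Denominator factor (z + 2/3): pole of order 1 at -2/3, modulus 2/3.
Denominator factor (z - 7): pole of order 1 at 7, modulus 7.
The radius of convergence is the smallest modulus among the singular points: 2/3.
At the order-1 pole -2/3 set g(z) = (z - (-2/3))*f(z) = -3/(10*(z - 7)).
Simple pole: residue = g(a) at a = -2/3, which is 9/230.
At the order-1 pole 7 set g(z) = (z - (7))*f(z) = -3/(10*(z + 2/3)).
Simple pole: residue = g(a) at a = 7, which is -9/230.
List the singular points by increasing real part (a conjugate pair: the negative imaginary part first).


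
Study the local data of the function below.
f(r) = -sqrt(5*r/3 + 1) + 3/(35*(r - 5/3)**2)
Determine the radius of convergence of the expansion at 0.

Denominator factor (r - 5/3)^2: pole of order 2 at 5/3, modulus 5/3.
Branch term (-1)*sqrt(1 - r/(-3/5)): its argument vanishes at r = -3/5, a square-root branch point, modulus 3/5.
The radius of convergence is the smallest modulus among the singular points: 3/5.

The radius of convergence is 3/5.


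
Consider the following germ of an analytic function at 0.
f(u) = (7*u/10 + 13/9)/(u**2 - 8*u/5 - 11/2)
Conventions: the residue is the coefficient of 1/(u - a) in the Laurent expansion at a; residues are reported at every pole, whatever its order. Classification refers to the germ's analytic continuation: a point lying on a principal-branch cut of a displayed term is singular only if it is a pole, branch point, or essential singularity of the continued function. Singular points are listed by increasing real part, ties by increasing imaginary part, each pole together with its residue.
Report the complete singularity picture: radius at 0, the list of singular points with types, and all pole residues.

Radius of convergence at 0: -4/5 + (1/10)*sqrt(614).
At 4/5 - (1/10)*sqrt(614): a pole of order 1; residue 7/20 - (451/27630)*sqrt(614).
At 4/5 + (1/10)*sqrt(614): a pole of order 1; residue 7/20 + (451/27630)*sqrt(614).

Denominator factor (u**2 - 8*u/5 - 11/2): discriminant 614/25, real irrational roots 4/5 + (1/10)*sqrt(614) and 4/5 - (1/10)*sqrt(614); poles of order 1, moduli 4/5 + (1/10)*sqrt(614) and -4/5 + (1/10)*sqrt(614).
The radius of convergence is the smallest modulus among the singular points: -4/5 + (1/10)*sqrt(614).
The factor u**2 - 8*u/5 - 11/2 splits as (u - a)(u - a') with a = 4/5 - (1/10)*sqrt(614), a' = 4/5 + (1/10)*sqrt(614). At the order-1 pole a set g(u) = (u - a)*f(u) = [7*u/10 + 13/9] / (u - a').
Simple pole: residue = g(a) at a = 4/5 - (1/10)*sqrt(614), which is 7/20 - (451/27630)*sqrt(614).
The factor u**2 - 8*u/5 - 11/2 splits as (u - a)(u - a') with a = 4/5 + (1/10)*sqrt(614), a' = 4/5 - (1/10)*sqrt(614). At the order-1 pole a set g(u) = (u - a)*f(u) = [7*u/10 + 13/9] / (u - a').
Simple pole: residue = g(a) at a = 4/5 + (1/10)*sqrt(614), which is 7/20 + (451/27630)*sqrt(614).
List the singular points by increasing real part (a conjugate pair: the negative imaginary part first).


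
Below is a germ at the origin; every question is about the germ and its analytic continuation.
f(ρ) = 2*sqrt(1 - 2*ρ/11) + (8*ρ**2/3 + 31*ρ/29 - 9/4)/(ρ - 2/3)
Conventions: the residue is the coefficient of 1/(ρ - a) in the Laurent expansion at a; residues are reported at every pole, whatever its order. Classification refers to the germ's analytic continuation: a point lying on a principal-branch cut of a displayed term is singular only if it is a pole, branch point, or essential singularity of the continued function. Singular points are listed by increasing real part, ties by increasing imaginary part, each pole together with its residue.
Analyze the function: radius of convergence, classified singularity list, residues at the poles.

Denominator factor (ρ - 2/3): pole of order 1 at 2/3, modulus 2/3.
Branch term (2)*sqrt(1 - ρ/(11/2)): its argument vanishes at ρ = 11/2, a square-root branch point, modulus 11/2.
The radius of convergence is the smallest modulus among the singular points: 2/3.
The branch term is analytic at 2/3 and contributes nothing to the residue; only the rational part matters.
At the order-1 pole 2/3 set g(ρ) = (ρ - (2/3))*(rational part) = 8*ρ**2/3 + 31*ρ/29 - 9/4.
Simple pole: residue = g(a) at a = 2/3, which is -1103/3132.
List the singular points by increasing real part (a conjugate pair: the negative imaginary part first).

Radius of convergence at 0: 2/3.
At 2/3: a pole of order 1; residue -1103/3132.
At 11/2: an algebraic (square-root) branch point.


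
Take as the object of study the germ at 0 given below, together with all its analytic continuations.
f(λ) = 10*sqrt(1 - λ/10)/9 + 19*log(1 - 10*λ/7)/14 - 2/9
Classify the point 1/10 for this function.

The point is a regular point.

There is no denominator, hence no pole anywhere.
Branch term log(1 - λ/(7/10)): argument at 1/10 is 6/7, nonzero, so 1/10 is not its branch point (a point on a principal cut is still regular for the continued germ).
Branch term sqrt(1 - λ/(10)): argument at 1/10 is 99/100, nonzero, so 1/10 is not its branch point (a point on a principal cut is still regular for the continued germ).
So the germ continues analytically to 1/10.


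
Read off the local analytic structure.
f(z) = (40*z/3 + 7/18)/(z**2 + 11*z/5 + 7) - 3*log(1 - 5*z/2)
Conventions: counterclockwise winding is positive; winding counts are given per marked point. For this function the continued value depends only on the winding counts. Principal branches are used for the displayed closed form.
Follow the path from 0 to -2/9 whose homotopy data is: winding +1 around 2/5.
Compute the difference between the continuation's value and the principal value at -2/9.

The rational part is single-valued and drops out of the difference; each branch term changes only by its own monodromy.
(-3)*log(1 - z/(2/5)): each positive loop around 2/5 adds 2*pi*i to the log, so winding +1 contributes (-3)*(1)*2*pi*i = -(6)*pi*i.
Summing the contributions at z = -2/9 gives -(6)*pi*i.

Continued minus principal equals -(6)*pi*i.


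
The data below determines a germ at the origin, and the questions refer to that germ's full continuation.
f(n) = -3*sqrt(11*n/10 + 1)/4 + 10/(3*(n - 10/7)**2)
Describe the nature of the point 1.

Denominator factors: n - 10/7 = -3/7 at n = 1 — none vanishes.
Branch term sqrt(1 - n/(-10/11)): argument at 1 is 21/10, nonzero, so 1 is not its branch point (a point on a principal cut is still regular for the continued germ).
So the germ continues analytically to 1.

The point is a regular point.


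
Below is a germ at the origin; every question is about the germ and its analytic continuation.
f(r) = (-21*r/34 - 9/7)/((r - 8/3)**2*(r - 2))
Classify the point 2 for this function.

The point is a pole of order 1.

The denominator factor r - 2 vanishes at 2 and appears to the power 1; the numerator there equals -300/119, nonzero, and no other factor vanishes.
Hence a pole whose order is the multiplicity, 1.


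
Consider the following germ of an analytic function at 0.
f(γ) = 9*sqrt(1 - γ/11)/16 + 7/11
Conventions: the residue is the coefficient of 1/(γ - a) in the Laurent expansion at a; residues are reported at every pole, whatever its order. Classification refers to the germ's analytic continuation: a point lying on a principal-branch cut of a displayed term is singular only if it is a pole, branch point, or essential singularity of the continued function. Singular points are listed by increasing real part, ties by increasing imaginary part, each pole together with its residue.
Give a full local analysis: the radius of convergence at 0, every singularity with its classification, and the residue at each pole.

Radius of convergence at 0: 11.
At 11: an algebraic (square-root) branch point.

Branch term (9/16)*sqrt(1 - γ/(11)): its argument vanishes at γ = 11, a square-root branch point, modulus 11.
The radius of convergence is the smallest modulus among the singular points: 11.


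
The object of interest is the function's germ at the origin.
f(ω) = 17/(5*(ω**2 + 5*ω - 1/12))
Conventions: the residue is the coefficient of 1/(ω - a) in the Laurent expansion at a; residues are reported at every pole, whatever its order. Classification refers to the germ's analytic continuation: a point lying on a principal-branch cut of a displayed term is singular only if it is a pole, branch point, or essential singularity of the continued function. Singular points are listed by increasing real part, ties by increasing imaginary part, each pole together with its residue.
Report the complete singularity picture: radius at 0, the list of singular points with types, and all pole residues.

Denominator factor (ω**2 + 5*ω - 1/12): discriminant 76/3, real irrational roots -5/2 + (1/3)*sqrt(57) and -5/2 - (1/3)*sqrt(57); poles of order 1, moduli -5/2 + (1/3)*sqrt(57) and 5/2 + (1/3)*sqrt(57).
The radius of convergence is the smallest modulus among the singular points: -5/2 + (1/3)*sqrt(57).
The factor ω**2 + 5*ω - 1/12 splits as (ω - a)(ω - a') with a = -5/2 - (1/3)*sqrt(57), a' = -5/2 + (1/3)*sqrt(57). At the order-1 pole a set g(ω) = (ω - a)*f(ω) = [17/5] / (ω - a').
Simple pole: residue = g(a) at a = -5/2 - (1/3)*sqrt(57), which is -(17/190)*sqrt(57).
The factor ω**2 + 5*ω - 1/12 splits as (ω - a)(ω - a') with a = -5/2 + (1/3)*sqrt(57), a' = -5/2 - (1/3)*sqrt(57). At the order-1 pole a set g(ω) = (ω - a)*f(ω) = [17/5] / (ω - a').
Simple pole: residue = g(a) at a = -5/2 + (1/3)*sqrt(57), which is (17/190)*sqrt(57).
List the singular points by increasing real part (a conjugate pair: the negative imaginary part first).

Radius of convergence at 0: -5/2 + (1/3)*sqrt(57).
At -5/2 - (1/3)*sqrt(57): a pole of order 1; residue -(17/190)*sqrt(57).
At -5/2 + (1/3)*sqrt(57): a pole of order 1; residue (17/190)*sqrt(57).


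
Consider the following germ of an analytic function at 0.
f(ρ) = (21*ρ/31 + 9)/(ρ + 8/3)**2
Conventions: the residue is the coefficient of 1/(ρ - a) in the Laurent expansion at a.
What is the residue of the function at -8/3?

The residue is 21/31.

At the order-2 pole -8/3 set g(ρ) = (ρ - (-8/3))^2*f(ρ) = 21*ρ/31 + 9.
Order-2 pole: residue = g'(a); g'(-8/3) = 21/31, so the residue is 21/31.


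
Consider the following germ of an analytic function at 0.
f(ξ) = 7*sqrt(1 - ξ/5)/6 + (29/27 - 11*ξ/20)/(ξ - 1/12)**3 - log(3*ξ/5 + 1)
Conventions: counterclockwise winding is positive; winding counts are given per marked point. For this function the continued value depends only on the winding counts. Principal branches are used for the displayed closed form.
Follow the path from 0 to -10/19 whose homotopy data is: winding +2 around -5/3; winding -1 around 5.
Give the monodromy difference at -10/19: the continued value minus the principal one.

The rational part is single-valued and drops out of the difference; each branch term changes only by its own monodromy.
(7/6)*sqrt(1 - ξ/(5)): winding -1 is odd, the square root flips sign, contributing -2*(7/6)*sqrt(1 - (-10/19)/(5)) = -2*(7/6)*sqrt(21/19) = -(7/57)*sqrt(399).
(-1)*log(1 - ξ/(-5/3)): each positive loop around -5/3 adds 2*pi*i to the log, so winding +2 contributes (-1)*(2)*2*pi*i = -(4)*pi*i.
Summing the contributions at ξ = -10/19 gives (-(7/57)*sqrt(399)) - ((4)*pi)*i.

Continued minus principal equals (-(7/57)*sqrt(399)) - ((4)*pi)*i.


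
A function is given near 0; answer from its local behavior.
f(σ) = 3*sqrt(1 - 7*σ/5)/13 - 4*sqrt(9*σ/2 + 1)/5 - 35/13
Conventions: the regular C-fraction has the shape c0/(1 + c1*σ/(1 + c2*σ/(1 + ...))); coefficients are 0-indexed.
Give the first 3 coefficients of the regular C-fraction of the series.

Taylor coefficients (expand at 0): a_0 = -212/65, a_1 = -51/26, a_2 = 2559/1300.
c0 = a_0 = -212/65. Peel one level at a time: if S = 1 + c*σ/S' with S'(0) = 1, then c is the σ-coefficient of S and S' = c*σ/(S - 1).
S_1 = c0/f = 1 + (-255/424)*σ + (867633/898880)*σ^2 + ...; c1 = -255/424.
S_2 = c1*σ/(S_1 - 1) = 1 + (289211/180200)*σ + ...; c2 = 289211/180200.

The regular C-fraction coefficients are [-212/65, -255/424, 289211/180200].


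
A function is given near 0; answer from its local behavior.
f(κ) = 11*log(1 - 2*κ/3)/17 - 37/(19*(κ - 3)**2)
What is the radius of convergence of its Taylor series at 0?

Denominator factor (κ - 3)^2: pole of order 2 at 3, modulus 3.
Branch term (11/17)*log(1 - κ/(3/2)): its argument vanishes at κ = 3/2, a logarithmic branch point, modulus 3/2.
The radius of convergence is the smallest modulus among the singular points: 3/2.

The radius of convergence is 3/2.


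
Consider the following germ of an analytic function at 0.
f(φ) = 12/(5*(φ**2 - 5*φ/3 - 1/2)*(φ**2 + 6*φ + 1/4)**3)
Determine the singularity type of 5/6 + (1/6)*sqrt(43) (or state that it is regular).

The point is a pole of order 1.

The denominator factor φ**2 - 5*φ/3 - 1/2 vanishes at 5/6 + (1/6)*sqrt(43) and appears to the power 1; the numerator there equals 12/5, nonzero, and no other factor vanishes.
Hence a pole whose order is the multiplicity, 1.


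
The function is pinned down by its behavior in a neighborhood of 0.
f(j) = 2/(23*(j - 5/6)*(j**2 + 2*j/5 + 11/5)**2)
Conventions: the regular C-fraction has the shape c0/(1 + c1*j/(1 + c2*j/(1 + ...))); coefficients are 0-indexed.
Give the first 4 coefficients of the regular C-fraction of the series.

Taylor coefficients (expand at 0): a_0 = -60/2783, a_1 = -24/1331, a_2 = -7032/1683715, a_3 = -1406112/92604325.
c0 = a_0 = -60/2783. Peel one level at a time: if S = 1 + c*j/S' with S'(0) = 1, then c is the j-coefficient of S and S' = c*j/(S - 1).
S_1 = c0/f = 1 + (-46/55)*j + (306/605)*j^2 + ...; c1 = -46/55.
S_2 = c1*j/(S_1 - 1) = 1 + (153/253)*j + (-50467/64009)*j^2 + ...; c2 = 153/253.
S_3 = c2*j/(S_2 - 1) = 1 + (50467/38709)*j + ...; c3 = 50467/38709.

The regular C-fraction coefficients are [-60/2783, -46/55, 153/253, 50467/38709].


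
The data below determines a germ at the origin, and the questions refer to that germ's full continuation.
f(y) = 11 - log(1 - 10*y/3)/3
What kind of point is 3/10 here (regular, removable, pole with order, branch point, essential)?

The term (-1/3)*log(1 - y/(3/10)) has argument 1 - 3/10/(3/10) = 0 at 3/10: a logarithmic (infinitely-sheeted) branch point; the remaining terms are analytic or single-valued there.

The point is a logarithmic branch point.


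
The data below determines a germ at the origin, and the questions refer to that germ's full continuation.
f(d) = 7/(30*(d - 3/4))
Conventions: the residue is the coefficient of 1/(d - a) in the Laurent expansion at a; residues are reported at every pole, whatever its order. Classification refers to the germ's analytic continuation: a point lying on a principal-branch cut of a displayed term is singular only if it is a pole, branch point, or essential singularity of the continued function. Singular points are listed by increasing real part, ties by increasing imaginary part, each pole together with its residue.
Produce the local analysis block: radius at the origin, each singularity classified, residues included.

Denominator factor (d - 3/4): pole of order 1 at 3/4, modulus 3/4.
The radius of convergence is the smallest modulus among the singular points: 3/4.
At the order-1 pole 3/4 set g(d) = (d - (3/4))*f(d) = 7/30.
Simple pole: residue = g(a) at a = 3/4, which is 7/30.

Radius of convergence at 0: 3/4.
At 3/4: a pole of order 1; residue 7/30.


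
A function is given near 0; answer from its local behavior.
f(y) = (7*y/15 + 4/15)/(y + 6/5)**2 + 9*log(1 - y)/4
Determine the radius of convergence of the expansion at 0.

The radius of convergence is 1.

Denominator factor (y + 6/5)^2: pole of order 2 at -6/5, modulus 6/5.
Branch term (9/4)*log(1 - y/(1)): its argument vanishes at y = 1, a logarithmic branch point, modulus 1.
The radius of convergence is the smallest modulus among the singular points: 1.


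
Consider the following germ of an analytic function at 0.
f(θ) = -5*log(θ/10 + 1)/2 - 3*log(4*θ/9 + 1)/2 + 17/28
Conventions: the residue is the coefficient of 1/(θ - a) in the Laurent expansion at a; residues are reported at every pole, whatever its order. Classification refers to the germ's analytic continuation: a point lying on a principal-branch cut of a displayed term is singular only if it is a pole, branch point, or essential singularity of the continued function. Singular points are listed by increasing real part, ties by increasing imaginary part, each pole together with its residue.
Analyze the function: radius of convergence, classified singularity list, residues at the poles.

Radius of convergence at 0: 9/4.
At -10: a logarithmic branch point.
At -9/4: a logarithmic branch point.

Branch term (-5/2)*log(1 - θ/(-10)): its argument vanishes at θ = -10, a logarithmic branch point, modulus 10.
Branch term (-3/2)*log(1 - θ/(-9/4)): its argument vanishes at θ = -9/4, a logarithmic branch point, modulus 9/4.
The radius of convergence is the smallest modulus among the singular points: 9/4.
List the singular points by increasing real part (a conjugate pair: the negative imaginary part first).


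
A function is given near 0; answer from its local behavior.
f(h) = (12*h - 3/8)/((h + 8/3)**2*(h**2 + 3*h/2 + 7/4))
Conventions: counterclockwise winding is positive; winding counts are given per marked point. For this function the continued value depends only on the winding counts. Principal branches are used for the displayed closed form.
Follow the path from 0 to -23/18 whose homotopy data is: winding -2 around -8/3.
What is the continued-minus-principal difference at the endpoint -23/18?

The function is rational, hence single-valued: continuing it around any pole returns the same value, so the difference is 0.

Continued minus principal equals 0.


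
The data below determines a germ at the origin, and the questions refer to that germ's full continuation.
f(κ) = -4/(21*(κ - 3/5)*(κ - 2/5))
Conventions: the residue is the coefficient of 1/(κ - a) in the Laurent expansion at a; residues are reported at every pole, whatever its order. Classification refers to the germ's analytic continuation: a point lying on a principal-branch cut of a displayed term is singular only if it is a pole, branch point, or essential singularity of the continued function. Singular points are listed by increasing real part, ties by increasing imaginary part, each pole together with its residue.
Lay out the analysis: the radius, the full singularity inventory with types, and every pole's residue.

Radius of convergence at 0: 2/5.
At 2/5: a pole of order 1; residue 20/21.
At 3/5: a pole of order 1; residue -20/21.

Denominator factor (κ - 2/5): pole of order 1 at 2/5, modulus 2/5.
Denominator factor (κ - 3/5): pole of order 1 at 3/5, modulus 3/5.
The radius of convergence is the smallest modulus among the singular points: 2/5.
At the order-1 pole 2/5 set g(κ) = (κ - (2/5))*f(κ) = -4/(21*(κ - 3/5)).
Simple pole: residue = g(a) at a = 2/5, which is 20/21.
At the order-1 pole 3/5 set g(κ) = (κ - (3/5))*f(κ) = -4/(21*(κ - 2/5)).
Simple pole: residue = g(a) at a = 3/5, which is -20/21.
List the singular points by increasing real part (a conjugate pair: the negative imaginary part first).


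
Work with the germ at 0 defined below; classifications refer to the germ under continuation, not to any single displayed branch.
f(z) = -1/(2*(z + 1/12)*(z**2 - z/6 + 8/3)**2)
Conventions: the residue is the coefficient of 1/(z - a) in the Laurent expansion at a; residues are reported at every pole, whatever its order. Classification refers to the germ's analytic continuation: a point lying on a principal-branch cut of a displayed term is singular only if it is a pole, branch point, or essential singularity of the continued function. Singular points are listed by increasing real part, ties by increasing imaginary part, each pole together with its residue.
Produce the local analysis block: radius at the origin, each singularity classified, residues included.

Radius of convergence at 0: 1/12.
At -1/12: a pole of order 1; residue -128/1849.
At (1/12) - ((1/12)*sqrt(383))*i: a pole of order 2; residue (64/1849) - ((73792/271227961)*sqrt(383))*i.
At (1/12) + ((1/12)*sqrt(383))*i: a pole of order 2; residue (64/1849) + ((73792/271227961)*sqrt(383))*i.

Denominator factor (z**2 - z/6 + 8/3)^2: discriminant -383/36, complex-conjugate roots (1/12) + ((1/12)*sqrt(383))*i and (1/12) - ((1/12)*sqrt(383))*i; poles of order 2, moduli (2/3)*sqrt(6) and (2/3)*sqrt(6).
Denominator factor (z + 1/12): pole of order 1 at -1/12, modulus 1/12.
The radius of convergence is the smallest modulus among the singular points: 1/12.
At the order-1 pole -1/12 set g(z) = (z - (-1/12))*f(z) = -1/(2*(z**2 - z/6 + 8/3)**2).
Simple pole: residue = g(a) at a = -1/12, which is -128/1849.
The factor z**2 - z/6 + 8/3 splits as (z - a)(z - a') with a = (1/12) - ((1/12)*sqrt(383))*i, a' = (1/12) + ((1/12)*sqrt(383))*i. At the order-2 pole a set g(z) = (z - a)^2*f(z) = [-1/(2*(z + 1/12))] / (z - a')^2.
Order-2 pole: residue = g'(a); g'((1/12) - ((1/12)*sqrt(383))*i) = (64/1849) - ((73792/271227961)*sqrt(383))*i, so the residue is (64/1849) - ((73792/271227961)*sqrt(383))*i.
The factor z**2 - z/6 + 8/3 splits as (z - a)(z - a') with a = (1/12) + ((1/12)*sqrt(383))*i, a' = (1/12) - ((1/12)*sqrt(383))*i. At the order-2 pole a set g(z) = (z - a)^2*f(z) = [-1/(2*(z + 1/12))] / (z - a')^2.
Order-2 pole: residue = g'(a); g'((1/12) + ((1/12)*sqrt(383))*i) = (64/1849) + ((73792/271227961)*sqrt(383))*i, so the residue is (64/1849) + ((73792/271227961)*sqrt(383))*i.
List the singular points by increasing real part (a conjugate pair: the negative imaginary part first).
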